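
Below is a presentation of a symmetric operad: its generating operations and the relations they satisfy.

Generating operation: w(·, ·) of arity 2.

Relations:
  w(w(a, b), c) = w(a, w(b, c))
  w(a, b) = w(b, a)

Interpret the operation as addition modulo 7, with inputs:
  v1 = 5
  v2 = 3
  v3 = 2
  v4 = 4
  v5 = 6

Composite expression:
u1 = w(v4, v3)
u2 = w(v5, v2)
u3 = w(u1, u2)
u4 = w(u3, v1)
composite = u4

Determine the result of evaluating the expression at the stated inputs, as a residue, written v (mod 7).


6 (mod 7)


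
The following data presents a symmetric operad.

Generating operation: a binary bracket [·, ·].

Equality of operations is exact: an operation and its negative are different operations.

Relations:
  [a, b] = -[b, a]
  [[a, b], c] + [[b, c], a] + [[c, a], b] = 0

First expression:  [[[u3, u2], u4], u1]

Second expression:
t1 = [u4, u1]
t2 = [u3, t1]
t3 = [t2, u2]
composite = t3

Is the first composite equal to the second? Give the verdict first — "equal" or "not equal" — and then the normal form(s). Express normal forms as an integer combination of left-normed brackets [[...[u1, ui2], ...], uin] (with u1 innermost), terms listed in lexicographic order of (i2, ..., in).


not equal: they reduce to [[[u1, u2], u3], u4] - [[[u1, u3], u2], u4] - [[[u1, u4], u2], u3] + [[[u1, u4], u3], u2] and [[[u1, u4], u3], u2]

The first expression reduces to [[[u1, u2], u3], u4] - [[[u1, u3], u2], u4] - [[[u1, u4], u2], u3] + [[[u1, u4], u3], u2]
The second expression reduces to [[[u1, u4], u3], u2]
No match — not equal.


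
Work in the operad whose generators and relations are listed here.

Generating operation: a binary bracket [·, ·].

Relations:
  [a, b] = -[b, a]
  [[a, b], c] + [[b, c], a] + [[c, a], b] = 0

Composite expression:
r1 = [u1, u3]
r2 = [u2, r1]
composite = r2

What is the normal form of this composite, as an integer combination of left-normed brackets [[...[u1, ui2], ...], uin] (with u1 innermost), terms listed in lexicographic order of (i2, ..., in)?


-[[u1, u3], u2]

Antisymmetry and Jacobi reduce to u1-anchored left-normed brackets.
Composite bracket: [u2, [u1, u3]]
The bracket unfolds into 4 signed words via [a, b] = ab - ba (2^2 = 4).
Only words starting with u1 matter:
  u1u3u2 appears with sign -1, giving the term -[[u1, u3], u2]


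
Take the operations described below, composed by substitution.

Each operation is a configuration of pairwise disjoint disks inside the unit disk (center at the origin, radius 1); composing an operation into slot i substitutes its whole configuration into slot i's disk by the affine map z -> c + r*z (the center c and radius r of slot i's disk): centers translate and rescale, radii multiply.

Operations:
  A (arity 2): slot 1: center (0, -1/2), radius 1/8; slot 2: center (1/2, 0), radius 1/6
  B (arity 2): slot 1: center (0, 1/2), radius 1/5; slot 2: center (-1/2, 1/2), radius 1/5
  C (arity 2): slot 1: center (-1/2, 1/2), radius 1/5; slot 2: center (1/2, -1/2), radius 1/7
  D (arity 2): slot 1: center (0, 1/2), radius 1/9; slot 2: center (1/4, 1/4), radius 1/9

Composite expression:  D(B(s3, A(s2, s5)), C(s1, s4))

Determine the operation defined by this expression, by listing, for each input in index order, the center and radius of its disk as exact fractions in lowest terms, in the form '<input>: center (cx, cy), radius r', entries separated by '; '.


s1: center (7/36, 11/36), radius 1/45; s2: center (-1/18, 49/90), radius 1/360; s3: center (0, 5/9), radius 1/45; s4: center (11/36, 7/36), radius 1/63; s5: center (-2/45, 5/9), radius 1/270

Follow each s-input down from D: c' goes to c + r*c', radius to r*r'.
input s3: composing its 2 substitution steps yields center (0, 5/9), radius 1/45
input s2: composing its 3 substitution steps yields center (-1/18, 49/90), radius 1/360
input s5: composing its 3 substitution steps yields center (-2/45, 5/9), radius 1/270
input s1: composing its 2 substitution steps yields center (7/36, 11/36), radius 1/45
input s4: composing its 2 substitution steps yields center (11/36, 7/36), radius 1/63


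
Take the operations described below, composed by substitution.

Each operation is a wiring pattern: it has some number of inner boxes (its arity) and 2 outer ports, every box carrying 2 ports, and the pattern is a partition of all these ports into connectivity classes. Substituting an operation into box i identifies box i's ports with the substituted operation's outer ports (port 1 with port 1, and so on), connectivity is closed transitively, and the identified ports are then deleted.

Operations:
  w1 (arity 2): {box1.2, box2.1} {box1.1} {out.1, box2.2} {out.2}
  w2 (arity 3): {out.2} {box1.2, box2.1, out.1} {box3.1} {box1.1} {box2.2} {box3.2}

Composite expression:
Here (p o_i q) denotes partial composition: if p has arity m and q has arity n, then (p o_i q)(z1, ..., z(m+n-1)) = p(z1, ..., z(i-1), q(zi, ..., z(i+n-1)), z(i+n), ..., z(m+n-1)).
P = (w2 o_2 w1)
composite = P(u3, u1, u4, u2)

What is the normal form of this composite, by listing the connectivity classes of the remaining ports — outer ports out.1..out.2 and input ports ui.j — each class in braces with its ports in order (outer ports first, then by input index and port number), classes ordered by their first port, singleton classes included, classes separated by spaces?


Connectivity passes through glued w2-boundaries; trace each wire chain.
through w1, on inputs (u1, u4): {out.1, u4.2} {out.2} {u1.1} {u1.2, u4.1} (out.j = stage outer ports)
through w2, on inputs (u3, u1, u4, u2): {out.1, u3.2, u4.2} {out.2} {u1.1} {u1.2, u4.1} {u2.1} {u2.2} {u3.1} (out.j = stage outer ports)

{out.1, u3.2, u4.2} {out.2} {u1.1} {u1.2, u4.1} {u2.1} {u2.2} {u3.1}


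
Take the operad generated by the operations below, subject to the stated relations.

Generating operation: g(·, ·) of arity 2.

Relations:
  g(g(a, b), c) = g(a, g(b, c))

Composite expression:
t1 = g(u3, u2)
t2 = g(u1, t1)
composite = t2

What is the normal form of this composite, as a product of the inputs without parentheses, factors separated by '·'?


u1 · u3 · u2

Under associativity of g, the answer is the u's in reading order.
g(u3, u2) unparenthesizes to u3 · u2
g(u1, g(u3, u2)) unparenthesizes to u1 · u3 · u2


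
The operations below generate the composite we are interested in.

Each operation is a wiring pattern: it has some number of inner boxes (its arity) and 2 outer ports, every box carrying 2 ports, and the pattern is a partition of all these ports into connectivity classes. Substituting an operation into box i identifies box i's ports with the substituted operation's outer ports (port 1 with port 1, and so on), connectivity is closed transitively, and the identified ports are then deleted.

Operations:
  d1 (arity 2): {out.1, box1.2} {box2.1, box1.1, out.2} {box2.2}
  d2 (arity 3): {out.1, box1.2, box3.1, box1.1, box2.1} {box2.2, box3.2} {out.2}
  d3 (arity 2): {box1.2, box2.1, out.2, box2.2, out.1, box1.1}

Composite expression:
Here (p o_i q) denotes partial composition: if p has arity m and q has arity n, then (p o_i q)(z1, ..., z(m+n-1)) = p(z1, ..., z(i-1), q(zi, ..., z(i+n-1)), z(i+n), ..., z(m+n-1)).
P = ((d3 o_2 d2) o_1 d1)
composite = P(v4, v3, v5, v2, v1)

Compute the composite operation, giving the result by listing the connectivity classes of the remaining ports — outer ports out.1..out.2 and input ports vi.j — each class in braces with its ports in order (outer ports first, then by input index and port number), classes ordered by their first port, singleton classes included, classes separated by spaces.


{out.1, out.2, v1.1, v2.1, v3.1, v4.1, v4.2, v5.1, v5.2} {v1.2, v2.2} {v3.2}

Connectivity passes through glued d3-boundaries; trace each wire chain.
d1 over (v4, v3) gives {out.1, v4.2} {out.2, v3.1, v4.1} {v3.2}, out.j being that stage's outer ports
d2 over (v5, v2, v1) gives {out.1, v1.1, v2.1, v5.1, v5.2} {out.2} {v1.2, v2.2}, out.j being that stage's outer ports
d3 over (v4, v3, v5, v2, v1) gives {out.1, out.2, v1.1, v2.1, v3.1, v4.1, v4.2, v5.1, v5.2} {v1.2, v2.2} {v3.2}, out.j being that stage's outer ports


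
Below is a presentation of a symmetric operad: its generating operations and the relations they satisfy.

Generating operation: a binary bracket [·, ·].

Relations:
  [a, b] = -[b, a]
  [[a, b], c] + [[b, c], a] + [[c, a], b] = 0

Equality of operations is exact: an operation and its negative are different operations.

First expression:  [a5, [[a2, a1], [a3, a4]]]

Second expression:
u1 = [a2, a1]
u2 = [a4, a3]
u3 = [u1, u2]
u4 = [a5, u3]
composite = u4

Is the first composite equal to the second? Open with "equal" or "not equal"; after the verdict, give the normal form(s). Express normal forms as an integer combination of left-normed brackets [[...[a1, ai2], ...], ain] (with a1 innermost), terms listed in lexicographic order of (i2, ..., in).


not equal — first [[[[a1, a2], a3], a4], a5] - [[[[a1, a2], a4], a3], a5], second -[[[[a1, a2], a3], a4], a5] + [[[[a1, a2], a4], a3], a5]


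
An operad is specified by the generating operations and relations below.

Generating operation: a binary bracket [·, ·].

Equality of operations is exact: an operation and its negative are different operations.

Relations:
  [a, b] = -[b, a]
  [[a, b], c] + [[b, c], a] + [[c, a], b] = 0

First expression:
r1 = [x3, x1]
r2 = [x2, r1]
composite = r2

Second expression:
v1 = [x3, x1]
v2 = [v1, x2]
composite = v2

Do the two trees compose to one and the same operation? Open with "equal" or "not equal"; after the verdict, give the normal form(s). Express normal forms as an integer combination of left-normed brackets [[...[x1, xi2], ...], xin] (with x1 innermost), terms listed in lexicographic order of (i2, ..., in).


Normal form of the first expression: [[x1, x3], x2]
Normal form of the second expression: -[[x1, x3], x2]
Distinct normal forms: not equal.

not equal; the first gives [[x1, x3], x2] and the second -[[x1, x3], x2]


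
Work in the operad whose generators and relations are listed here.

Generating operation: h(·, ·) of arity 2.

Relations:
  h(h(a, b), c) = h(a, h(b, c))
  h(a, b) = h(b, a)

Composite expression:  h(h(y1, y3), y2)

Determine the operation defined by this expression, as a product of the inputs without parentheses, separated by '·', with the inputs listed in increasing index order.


y1 · y2 · y3


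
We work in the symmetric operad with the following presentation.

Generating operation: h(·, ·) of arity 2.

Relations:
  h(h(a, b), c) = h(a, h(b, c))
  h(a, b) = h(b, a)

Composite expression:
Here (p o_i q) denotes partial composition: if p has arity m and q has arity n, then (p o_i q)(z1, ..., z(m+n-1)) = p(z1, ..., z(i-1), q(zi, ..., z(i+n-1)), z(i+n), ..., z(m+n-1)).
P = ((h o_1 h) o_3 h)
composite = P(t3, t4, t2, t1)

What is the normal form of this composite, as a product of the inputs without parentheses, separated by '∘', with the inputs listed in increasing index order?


Key point: h commutes, so take the t-inputs in any fixed order.
h(t3, t4) flattens to t3 ∘ t4
h(t2, t1) flattens to t2 ∘ t1
h(h(t3, t4), h(t2, t1)) flattens to t3 ∘ t4 ∘ t2 ∘ t1
rearranged into index order: t1 ∘ t2 ∘ t3 ∘ t4

t1 ∘ t2 ∘ t3 ∘ t4


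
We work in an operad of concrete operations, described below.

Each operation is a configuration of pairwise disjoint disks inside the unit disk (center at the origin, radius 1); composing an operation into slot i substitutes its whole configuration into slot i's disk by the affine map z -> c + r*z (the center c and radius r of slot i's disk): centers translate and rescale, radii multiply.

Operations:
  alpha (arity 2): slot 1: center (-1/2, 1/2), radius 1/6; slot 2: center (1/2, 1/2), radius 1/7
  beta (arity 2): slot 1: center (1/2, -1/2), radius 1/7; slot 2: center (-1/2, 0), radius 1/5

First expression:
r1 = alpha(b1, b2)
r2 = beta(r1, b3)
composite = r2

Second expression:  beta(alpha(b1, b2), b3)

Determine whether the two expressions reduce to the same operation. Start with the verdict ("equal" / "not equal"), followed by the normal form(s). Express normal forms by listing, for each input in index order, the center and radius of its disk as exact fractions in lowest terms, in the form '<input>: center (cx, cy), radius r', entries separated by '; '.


equal; both compose to b1: center (3/7, -3/7), radius 1/42; b2: center (4/7, -3/7), radius 1/49; b3: center (-1/2, 0), radius 1/5

The first composite normalizes to b1: center (3/7, -3/7), radius 1/42; b2: center (4/7, -3/7), radius 1/49; b3: center (-1/2, 0), radius 1/5
The second composite normalizes to b1: center (3/7, -3/7), radius 1/42; b2: center (4/7, -3/7), radius 1/49; b3: center (-1/2, 0), radius 1/5
The forms coincide; equal.


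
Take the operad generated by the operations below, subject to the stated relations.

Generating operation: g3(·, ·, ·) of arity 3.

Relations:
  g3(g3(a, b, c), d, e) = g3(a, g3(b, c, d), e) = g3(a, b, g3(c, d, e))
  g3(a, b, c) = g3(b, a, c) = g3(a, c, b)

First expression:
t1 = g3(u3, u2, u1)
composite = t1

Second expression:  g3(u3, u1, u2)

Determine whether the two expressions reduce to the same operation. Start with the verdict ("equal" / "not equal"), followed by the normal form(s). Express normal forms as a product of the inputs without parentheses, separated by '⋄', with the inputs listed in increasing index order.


equal; the common form is u1 ⋄ u2 ⋄ u3

The first expression reduces to u1 ⋄ u2 ⋄ u3
The second expression reduces to u1 ⋄ u2 ⋄ u3
Identical normal forms: equal.


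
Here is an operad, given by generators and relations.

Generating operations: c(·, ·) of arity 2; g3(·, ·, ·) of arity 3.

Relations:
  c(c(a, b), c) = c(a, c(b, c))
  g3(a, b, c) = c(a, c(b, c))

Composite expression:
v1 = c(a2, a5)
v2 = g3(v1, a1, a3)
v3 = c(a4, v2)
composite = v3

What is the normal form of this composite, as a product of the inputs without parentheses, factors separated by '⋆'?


The c-tree's shape is irrelevant; the a-reading-order decides.
c(a2, a5) unparenthesizes to a2 ⋆ a5
g3(c(a2, a5), a1, a3) unparenthesizes to a2 ⋆ a5 ⋆ a1 ⋆ a3
c(a4, g3(c(a2, a5), a1, a3)) unparenthesizes to a4 ⋆ a2 ⋆ a5 ⋆ a1 ⋆ a3

a4 ⋆ a2 ⋆ a5 ⋆ a1 ⋆ a3


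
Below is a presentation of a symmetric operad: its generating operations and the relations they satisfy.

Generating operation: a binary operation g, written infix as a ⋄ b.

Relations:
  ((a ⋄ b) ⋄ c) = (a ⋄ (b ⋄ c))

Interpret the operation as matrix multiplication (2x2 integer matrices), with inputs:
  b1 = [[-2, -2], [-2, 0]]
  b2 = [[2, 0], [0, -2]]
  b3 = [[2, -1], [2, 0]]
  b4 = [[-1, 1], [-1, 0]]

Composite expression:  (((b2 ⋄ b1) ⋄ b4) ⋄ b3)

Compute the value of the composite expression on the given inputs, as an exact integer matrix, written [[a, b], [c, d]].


[[8, -8], [0, 4]]

(b2 ⋄ b1) = [[-4, -4], [4, 0]]
((b2 ⋄ b1) ⋄ b4) = [[8, -4], [-4, 4]]
(((b2 ⋄ b1) ⋄ b4) ⋄ b3) = [[8, -8], [0, 4]]


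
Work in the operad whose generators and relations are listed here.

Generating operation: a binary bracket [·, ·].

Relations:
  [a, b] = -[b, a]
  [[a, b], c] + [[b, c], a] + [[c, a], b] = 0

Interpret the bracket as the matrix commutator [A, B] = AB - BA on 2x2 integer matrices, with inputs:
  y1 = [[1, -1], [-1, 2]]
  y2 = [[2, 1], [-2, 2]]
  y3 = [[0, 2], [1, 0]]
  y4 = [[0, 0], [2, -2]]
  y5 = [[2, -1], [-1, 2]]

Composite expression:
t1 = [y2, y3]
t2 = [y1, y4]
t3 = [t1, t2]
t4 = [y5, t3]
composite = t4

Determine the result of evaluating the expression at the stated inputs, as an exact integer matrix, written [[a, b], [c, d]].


[y2, y3] = [[5, 0], [0, -5]]
[y1, y4] = [[-2, 2], [0, 2]]
[[y2, y3], [y1, y4]] = [[0, 20], [0, 0]]
[y5, [[y2, y3], [y1, y4]]] = [[20, 0], [0, -20]]

[[20, 0], [0, -20]]


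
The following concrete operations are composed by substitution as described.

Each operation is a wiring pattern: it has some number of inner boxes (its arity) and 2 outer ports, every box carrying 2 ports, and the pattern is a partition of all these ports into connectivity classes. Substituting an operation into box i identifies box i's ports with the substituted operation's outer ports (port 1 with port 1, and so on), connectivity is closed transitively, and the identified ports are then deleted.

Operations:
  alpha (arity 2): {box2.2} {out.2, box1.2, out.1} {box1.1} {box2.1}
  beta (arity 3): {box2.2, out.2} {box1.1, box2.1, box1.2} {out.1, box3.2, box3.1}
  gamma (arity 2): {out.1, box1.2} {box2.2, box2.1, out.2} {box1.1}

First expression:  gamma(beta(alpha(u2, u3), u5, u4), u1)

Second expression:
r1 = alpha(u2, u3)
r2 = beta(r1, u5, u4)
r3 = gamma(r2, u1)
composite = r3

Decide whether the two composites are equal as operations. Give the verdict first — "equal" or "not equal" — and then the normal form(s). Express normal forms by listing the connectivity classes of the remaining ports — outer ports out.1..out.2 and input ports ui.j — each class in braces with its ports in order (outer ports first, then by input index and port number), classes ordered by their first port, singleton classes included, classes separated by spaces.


equal: each reduces to {out.1, u5.2} {out.2, u1.1, u1.2} {u2.1} {u2.2, u5.1} {u3.1} {u3.2} {u4.1, u4.2}

In normal form, the first expression is {out.1, u5.2} {out.2, u1.1, u1.2} {u2.1} {u2.2, u5.1} {u3.1} {u3.2} {u4.1, u4.2}
In normal form, the second expression is {out.1, u5.2} {out.2, u1.1, u1.2} {u2.1} {u2.2, u5.1} {u3.1} {u3.2} {u4.1, u4.2}
Both agree, so they are equal.


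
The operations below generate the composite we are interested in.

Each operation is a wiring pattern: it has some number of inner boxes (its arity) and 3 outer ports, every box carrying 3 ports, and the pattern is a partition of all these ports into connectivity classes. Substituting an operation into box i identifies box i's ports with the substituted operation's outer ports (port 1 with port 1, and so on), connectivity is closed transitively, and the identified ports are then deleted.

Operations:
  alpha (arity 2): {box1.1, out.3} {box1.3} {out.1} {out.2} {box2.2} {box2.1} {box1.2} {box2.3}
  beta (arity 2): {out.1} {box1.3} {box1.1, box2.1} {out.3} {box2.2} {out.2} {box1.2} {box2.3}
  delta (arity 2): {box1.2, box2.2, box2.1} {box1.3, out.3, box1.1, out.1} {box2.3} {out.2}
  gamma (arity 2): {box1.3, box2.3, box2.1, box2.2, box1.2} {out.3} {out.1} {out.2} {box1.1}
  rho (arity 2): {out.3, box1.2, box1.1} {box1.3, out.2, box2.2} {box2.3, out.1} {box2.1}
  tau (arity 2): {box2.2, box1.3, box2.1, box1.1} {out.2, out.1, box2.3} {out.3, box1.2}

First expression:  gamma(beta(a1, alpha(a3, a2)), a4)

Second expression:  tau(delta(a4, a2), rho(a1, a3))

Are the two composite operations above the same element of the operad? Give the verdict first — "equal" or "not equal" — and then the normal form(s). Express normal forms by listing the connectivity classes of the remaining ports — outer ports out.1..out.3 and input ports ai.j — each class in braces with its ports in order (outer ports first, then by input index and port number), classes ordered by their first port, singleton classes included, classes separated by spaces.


Normal form of the first expression: {out.1} {out.2} {out.3} {a1.1} {a1.2} {a1.3} {a2.1} {a2.2} {a2.3} {a3.1} {a3.2} {a3.3} {a4.1, a4.2, a4.3}
Normal form of the second expression: {out.1, out.2, a1.1, a1.2} {out.3} {a1.3, a3.2, a3.3, a4.1, a4.3} {a2.1, a2.2, a4.2} {a2.3} {a3.1}
No match — not equal.

not equal: they reduce to {out.1} {out.2} {out.3} {a1.1} {a1.2} {a1.3} {a2.1} {a2.2} {a2.3} {a3.1} {a3.2} {a3.3} {a4.1, a4.2, a4.3} and {out.1, out.2, a1.1, a1.2} {out.3} {a1.3, a3.2, a3.3, a4.1, a4.3} {a2.1, a2.2, a4.2} {a2.3} {a3.1}


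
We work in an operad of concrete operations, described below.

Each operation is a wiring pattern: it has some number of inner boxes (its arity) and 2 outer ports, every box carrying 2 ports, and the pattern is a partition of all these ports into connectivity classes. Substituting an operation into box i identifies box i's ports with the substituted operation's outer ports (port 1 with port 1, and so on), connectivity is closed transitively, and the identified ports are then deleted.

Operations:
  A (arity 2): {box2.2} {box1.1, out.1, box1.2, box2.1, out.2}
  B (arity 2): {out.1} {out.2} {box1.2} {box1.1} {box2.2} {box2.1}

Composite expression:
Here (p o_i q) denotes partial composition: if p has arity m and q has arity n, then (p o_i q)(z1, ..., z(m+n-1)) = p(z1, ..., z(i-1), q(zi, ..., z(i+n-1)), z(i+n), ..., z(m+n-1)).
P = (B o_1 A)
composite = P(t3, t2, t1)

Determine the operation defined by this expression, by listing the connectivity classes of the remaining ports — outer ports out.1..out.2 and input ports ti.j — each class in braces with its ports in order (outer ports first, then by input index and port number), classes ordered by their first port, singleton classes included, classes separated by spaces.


{out.1} {out.2} {t1.1} {t1.2} {t2.1, t3.1, t3.2} {t2.2}


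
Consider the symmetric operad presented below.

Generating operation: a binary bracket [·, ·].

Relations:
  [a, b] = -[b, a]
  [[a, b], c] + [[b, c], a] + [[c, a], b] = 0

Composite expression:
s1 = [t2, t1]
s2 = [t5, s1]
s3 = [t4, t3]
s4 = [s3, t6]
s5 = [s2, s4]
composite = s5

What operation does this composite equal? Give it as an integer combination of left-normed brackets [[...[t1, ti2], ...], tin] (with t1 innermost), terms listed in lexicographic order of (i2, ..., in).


-[[[[[t1, t2], t5], t3], t4], t6] + [[[[[t1, t2], t5], t4], t3], t6] + [[[[[t1, t2], t5], t6], t3], t4] - [[[[[t1, t2], t5], t6], t4], t3]

Skip Jacobi rewriting: expand, keep t1-initial words, read off terms.
Composite bracket: [[t5, [t2, t1]], [[t4, t3], t6]]
The bracket unfolds into 32 signed words via [a, b] = ab - ba (2^5 = 32).
Collect the words opening with t1:
  word t1t2t5t3t4t6 has sign -1, contributing -[[[[[t1, t2], t5], t3], t4], t6]
  word t1t2t5t4t3t6 has sign +1, contributing +[[[[[t1, t2], t5], t4], t3], t6]
  word t1t2t5t6t3t4 has sign +1, contributing +[[[[[t1, t2], t5], t6], t3], t4]
  word t1t2t5t6t4t3 has sign -1, contributing -[[[[[t1, t2], t5], t6], t4], t3]


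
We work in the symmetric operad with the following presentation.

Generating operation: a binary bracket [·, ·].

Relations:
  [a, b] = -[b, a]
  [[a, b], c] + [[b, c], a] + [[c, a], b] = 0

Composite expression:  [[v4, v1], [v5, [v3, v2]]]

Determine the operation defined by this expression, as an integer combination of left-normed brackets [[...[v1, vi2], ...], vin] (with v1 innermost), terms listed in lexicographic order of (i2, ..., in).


-[[[[v1, v4], v2], v3], v5] + [[[[v1, v4], v3], v2], v5] + [[[[v1, v4], v5], v2], v3] - [[[[v1, v4], v5], v3], v2]

A multilinear Lie element is pinned by v1-initial words (v1 innermost).
Composite bracket: [[v4, v1], [v5, [v3, v2]]]
Full expansion: 16 signed words from ab - ba (2^4 = 16).
The v1-initial words carry the normal form:
  sign of v1v4v2v3v5 is -1, so it contributes -[[[[v1, v4], v2], v3], v5]
  sign of v1v4v3v2v5 is +1, so it contributes +[[[[v1, v4], v3], v2], v5]
  sign of v1v4v5v2v3 is +1, so it contributes +[[[[v1, v4], v5], v2], v3]
  sign of v1v4v5v3v2 is -1, so it contributes -[[[[v1, v4], v5], v3], v2]


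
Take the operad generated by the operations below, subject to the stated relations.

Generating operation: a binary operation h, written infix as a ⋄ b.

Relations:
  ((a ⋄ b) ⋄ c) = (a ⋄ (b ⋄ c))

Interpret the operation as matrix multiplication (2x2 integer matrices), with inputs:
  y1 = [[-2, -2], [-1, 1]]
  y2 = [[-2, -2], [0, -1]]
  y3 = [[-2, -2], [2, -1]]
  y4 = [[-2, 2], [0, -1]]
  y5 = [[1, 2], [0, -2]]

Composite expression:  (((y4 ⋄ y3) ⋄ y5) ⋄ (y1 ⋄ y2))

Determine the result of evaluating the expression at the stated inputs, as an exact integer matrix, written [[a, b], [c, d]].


[[56, 60], [-20, -18]]

(y4 ⋄ y3) = [[8, 2], [-2, 1]]
((y4 ⋄ y3) ⋄ y5) = [[8, 12], [-2, -6]]
(y1 ⋄ y2) = [[4, 6], [2, 1]]
(((y4 ⋄ y3) ⋄ y5) ⋄ (y1 ⋄ y2)) = [[56, 60], [-20, -18]]


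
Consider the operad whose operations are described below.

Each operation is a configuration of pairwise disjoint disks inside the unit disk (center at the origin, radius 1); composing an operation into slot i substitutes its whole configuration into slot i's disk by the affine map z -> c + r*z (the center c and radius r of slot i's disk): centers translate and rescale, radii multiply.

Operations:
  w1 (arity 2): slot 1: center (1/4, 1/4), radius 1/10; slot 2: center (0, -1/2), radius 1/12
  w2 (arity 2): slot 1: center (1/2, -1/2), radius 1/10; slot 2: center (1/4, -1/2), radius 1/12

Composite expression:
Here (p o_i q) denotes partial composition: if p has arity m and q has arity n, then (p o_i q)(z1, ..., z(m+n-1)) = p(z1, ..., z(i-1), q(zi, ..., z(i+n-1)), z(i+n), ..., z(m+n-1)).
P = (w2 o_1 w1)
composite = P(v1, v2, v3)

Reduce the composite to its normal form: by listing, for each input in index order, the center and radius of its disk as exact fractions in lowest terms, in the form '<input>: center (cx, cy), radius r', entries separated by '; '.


v1: center (21/40, -19/40), radius 1/100; v2: center (1/2, -11/20), radius 1/120; v3: center (1/4, -1/2), radius 1/12


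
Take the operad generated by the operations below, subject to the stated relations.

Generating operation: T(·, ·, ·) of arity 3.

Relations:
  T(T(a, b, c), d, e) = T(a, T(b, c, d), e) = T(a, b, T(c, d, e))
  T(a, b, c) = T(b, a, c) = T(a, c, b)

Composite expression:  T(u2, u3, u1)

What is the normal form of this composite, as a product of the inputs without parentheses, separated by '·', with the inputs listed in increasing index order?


u1 · u2 · u3

Key point: T commutes, so take the u-inputs in any fixed order.
T(u2, u3, u1) linearizes to u2 · u3 · u1
putting the inputs in ascending order: u1 · u2 · u3


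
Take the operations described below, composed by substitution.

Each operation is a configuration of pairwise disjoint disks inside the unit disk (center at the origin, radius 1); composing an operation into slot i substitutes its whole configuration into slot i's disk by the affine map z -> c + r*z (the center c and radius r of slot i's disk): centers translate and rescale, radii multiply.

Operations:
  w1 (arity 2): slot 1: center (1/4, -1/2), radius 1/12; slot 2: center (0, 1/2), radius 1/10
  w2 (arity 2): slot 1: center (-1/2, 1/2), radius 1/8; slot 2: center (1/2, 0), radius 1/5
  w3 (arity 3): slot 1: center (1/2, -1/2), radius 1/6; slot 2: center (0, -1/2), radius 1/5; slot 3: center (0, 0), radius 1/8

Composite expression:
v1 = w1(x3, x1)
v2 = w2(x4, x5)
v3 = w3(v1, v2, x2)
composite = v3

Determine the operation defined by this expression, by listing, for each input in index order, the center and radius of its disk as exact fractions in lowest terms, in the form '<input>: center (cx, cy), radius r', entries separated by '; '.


x1: center (1/2, -5/12), radius 1/60; x2: center (0, 0), radius 1/8; x3: center (13/24, -7/12), radius 1/72; x4: center (-1/10, -2/5), radius 1/40; x5: center (1/10, -1/2), radius 1/25

Affine substitution under w3: radii multiply and x-centers shift.
input x3: applying the 2 nested substitutions gives center (13/24, -7/12), radius 1/72
input x1: applying the 2 nested substitutions gives center (1/2, -5/12), radius 1/60
input x4: applying the 2 nested substitutions gives center (-1/10, -2/5), radius 1/40
input x5: applying the 2 nested substitutions gives center (1/10, -1/2), radius 1/25
input x2: applying the 1 nested substitution gives center (0, 0), radius 1/8


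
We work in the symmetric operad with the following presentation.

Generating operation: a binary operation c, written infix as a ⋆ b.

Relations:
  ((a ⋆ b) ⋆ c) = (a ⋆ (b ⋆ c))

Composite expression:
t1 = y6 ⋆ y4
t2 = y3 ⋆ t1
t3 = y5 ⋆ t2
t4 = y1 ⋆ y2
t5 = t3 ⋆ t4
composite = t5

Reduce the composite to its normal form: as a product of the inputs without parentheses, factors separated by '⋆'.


y5 ⋆ y3 ⋆ y6 ⋆ y4 ⋆ y1 ⋆ y2

The c-tree's shape is irrelevant; the y-reading-order decides.
(y6 ⋆ y4) reduces to y6 ⋆ y4
(y3 ⋆ (y6 ⋆ y4)) reduces to y3 ⋆ y6 ⋆ y4
(y5 ⋆ (y3 ⋆ (y6 ⋆ y4))) reduces to y5 ⋆ y3 ⋆ y6 ⋆ y4
(y1 ⋆ y2) reduces to y1 ⋆ y2
((y5 ⋆ (y3 ⋆ (y6 ⋆ y4))) ⋆ (y1 ⋆ y2)) reduces to y5 ⋆ y3 ⋆ y6 ⋆ y4 ⋆ y1 ⋆ y2


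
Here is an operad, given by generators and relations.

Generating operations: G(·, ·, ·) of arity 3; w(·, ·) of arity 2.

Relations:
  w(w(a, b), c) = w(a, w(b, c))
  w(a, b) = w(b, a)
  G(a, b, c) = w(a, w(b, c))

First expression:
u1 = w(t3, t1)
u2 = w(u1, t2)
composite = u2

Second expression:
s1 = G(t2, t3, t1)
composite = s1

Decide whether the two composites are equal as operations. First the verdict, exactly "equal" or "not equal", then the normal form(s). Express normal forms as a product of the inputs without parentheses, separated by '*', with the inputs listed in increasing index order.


equal — both sides give t1 * t2 * t3

Normal form of the first expression: t1 * t2 * t3
Normal form of the second expression: t1 * t2 * t3
One common form — equal.


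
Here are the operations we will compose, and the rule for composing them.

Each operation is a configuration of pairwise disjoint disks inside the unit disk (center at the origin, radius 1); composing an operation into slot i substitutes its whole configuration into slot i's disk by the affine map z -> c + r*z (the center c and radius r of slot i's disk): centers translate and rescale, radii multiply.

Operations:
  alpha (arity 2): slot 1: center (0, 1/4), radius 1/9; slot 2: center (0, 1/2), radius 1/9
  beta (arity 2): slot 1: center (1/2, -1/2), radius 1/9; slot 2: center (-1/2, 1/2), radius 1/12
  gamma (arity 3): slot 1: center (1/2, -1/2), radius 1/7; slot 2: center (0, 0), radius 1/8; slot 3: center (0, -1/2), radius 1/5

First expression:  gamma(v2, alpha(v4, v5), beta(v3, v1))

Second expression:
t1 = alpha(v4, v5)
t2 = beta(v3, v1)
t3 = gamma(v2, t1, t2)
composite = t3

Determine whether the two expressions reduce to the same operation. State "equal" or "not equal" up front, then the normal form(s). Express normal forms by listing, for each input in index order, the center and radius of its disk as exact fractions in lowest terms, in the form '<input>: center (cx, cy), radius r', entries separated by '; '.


equal; the common form is v1: center (-1/10, -2/5), radius 1/60; v2: center (1/2, -1/2), radius 1/7; v3: center (1/10, -3/5), radius 1/45; v4: center (0, 1/32), radius 1/72; v5: center (0, 1/16), radius 1/72

Reducing the first expression gives v1: center (-1/10, -2/5), radius 1/60; v2: center (1/2, -1/2), radius 1/7; v3: center (1/10, -3/5), radius 1/45; v4: center (0, 1/32), radius 1/72; v5: center (0, 1/16), radius 1/72
Reducing the second expression gives v1: center (-1/10, -2/5), radius 1/60; v2: center (1/2, -1/2), radius 1/7; v3: center (1/10, -3/5), radius 1/45; v4: center (0, 1/32), radius 1/72; v5: center (0, 1/16), radius 1/72
Identical normal forms: equal.


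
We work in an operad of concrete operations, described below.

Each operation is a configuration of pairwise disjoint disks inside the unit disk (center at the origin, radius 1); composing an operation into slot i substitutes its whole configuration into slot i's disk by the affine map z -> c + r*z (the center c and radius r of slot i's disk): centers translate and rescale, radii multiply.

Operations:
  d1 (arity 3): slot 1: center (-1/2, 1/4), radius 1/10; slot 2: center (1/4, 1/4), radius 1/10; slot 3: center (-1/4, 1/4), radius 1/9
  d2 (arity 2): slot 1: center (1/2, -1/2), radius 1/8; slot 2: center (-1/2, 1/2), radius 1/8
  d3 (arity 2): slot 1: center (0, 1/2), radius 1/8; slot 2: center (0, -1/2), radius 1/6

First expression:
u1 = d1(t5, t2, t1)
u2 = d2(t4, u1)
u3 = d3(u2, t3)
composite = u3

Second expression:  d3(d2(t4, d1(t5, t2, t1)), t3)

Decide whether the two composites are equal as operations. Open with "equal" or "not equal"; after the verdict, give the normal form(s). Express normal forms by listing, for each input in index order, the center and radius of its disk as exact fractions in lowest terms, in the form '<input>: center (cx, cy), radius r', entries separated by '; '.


equal; both compose to t1: center (-17/256, 145/256), radius 1/576; t2: center (-15/256, 145/256), radius 1/640; t3: center (0, -1/2), radius 1/6; t4: center (1/16, 7/16), radius 1/64; t5: center (-9/128, 145/256), radius 1/640

In normal form, the first expression is t1: center (-17/256, 145/256), radius 1/576; t2: center (-15/256, 145/256), radius 1/640; t3: center (0, -1/2), radius 1/6; t4: center (1/16, 7/16), radius 1/64; t5: center (-9/128, 145/256), radius 1/640
In normal form, the second expression is t1: center (-17/256, 145/256), radius 1/576; t2: center (-15/256, 145/256), radius 1/640; t3: center (0, -1/2), radius 1/6; t4: center (1/16, 7/16), radius 1/64; t5: center (-9/128, 145/256), radius 1/640
Same normal form: equal.


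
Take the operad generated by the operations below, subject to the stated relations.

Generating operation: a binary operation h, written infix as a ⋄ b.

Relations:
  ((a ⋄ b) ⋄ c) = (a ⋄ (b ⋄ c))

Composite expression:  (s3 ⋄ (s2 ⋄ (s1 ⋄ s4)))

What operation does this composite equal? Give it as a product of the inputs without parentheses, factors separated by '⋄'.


s3 ⋄ s2 ⋄ s1 ⋄ s4

Associativity of h dissolves the nesting; only the s-input order survives.
(s1 ⋄ s4) collapses to s1 ⋄ s4
(s2 ⋄ (s1 ⋄ s4)) collapses to s2 ⋄ s1 ⋄ s4
(s3 ⋄ (s2 ⋄ (s1 ⋄ s4))) collapses to s3 ⋄ s2 ⋄ s1 ⋄ s4


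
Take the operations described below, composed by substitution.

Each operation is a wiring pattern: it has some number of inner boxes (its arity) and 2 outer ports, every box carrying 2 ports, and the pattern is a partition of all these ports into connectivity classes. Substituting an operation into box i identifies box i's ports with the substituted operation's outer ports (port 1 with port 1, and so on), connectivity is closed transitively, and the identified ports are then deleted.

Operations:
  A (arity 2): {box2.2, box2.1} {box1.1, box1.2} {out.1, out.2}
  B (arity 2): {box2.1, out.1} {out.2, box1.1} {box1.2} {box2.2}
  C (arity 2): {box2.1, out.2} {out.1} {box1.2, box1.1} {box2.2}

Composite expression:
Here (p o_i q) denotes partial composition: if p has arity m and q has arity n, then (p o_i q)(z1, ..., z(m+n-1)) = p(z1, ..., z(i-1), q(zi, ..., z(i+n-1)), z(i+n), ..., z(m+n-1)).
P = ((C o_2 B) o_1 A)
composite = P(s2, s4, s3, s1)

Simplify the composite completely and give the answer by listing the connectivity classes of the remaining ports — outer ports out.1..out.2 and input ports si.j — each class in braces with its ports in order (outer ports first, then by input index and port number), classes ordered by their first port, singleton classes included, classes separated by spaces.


After gluing at C, chains via deleted ports link the s-ports.
the subtree at A composes to {out.1, out.2} {s2.1, s2.2} {s4.1, s4.2} on (s2, s4); out.j = own outer ports
the subtree at B composes to {out.1, s1.1} {out.2, s3.1} {s1.2} {s3.2} on (s3, s1); out.j = own outer ports
the subtree at C composes to {out.1} {out.2, s1.1} {s1.2} {s2.1, s2.2} {s3.1} {s3.2} {s4.1, s4.2} on (s2, s4, s3, s1); out.j = own outer ports

{out.1} {out.2, s1.1} {s1.2} {s2.1, s2.2} {s3.1} {s3.2} {s4.1, s4.2}


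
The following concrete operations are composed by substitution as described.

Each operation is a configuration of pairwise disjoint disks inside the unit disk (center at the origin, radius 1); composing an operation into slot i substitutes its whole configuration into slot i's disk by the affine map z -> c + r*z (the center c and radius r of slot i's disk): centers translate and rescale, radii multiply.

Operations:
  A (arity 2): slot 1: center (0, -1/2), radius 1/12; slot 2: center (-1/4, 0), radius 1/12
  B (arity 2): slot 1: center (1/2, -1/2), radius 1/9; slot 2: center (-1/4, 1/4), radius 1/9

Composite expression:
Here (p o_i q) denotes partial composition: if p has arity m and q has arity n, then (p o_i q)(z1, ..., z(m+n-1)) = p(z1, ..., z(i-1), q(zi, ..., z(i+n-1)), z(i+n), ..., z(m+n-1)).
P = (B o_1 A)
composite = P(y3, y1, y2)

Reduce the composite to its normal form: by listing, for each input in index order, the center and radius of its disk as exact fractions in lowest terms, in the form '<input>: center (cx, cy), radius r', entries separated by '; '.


y1: center (17/36, -1/2), radius 1/108; y2: center (-1/4, 1/4), radius 1/9; y3: center (1/2, -5/9), radius 1/108

Each y-disk chains the slot maps above it in B; radii multiply.
input y3: composing its 2 substitution steps yields center (1/2, -5/9), radius 1/108
input y1: composing its 2 substitution steps yields center (17/36, -1/2), radius 1/108
input y2: composing its 1 substitution step yields center (-1/4, 1/4), radius 1/9


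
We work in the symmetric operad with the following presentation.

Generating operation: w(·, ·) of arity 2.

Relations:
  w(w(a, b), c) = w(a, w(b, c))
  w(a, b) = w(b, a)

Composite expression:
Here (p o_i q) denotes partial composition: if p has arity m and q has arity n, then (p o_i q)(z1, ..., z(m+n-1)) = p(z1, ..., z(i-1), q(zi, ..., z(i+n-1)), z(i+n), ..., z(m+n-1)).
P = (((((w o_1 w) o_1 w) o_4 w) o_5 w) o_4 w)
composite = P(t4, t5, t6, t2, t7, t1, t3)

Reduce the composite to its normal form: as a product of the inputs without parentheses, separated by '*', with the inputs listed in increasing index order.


t1 * t2 * t3 * t4 * t5 * t6 * t7

With w associative and commutative, the t-input set is all that matters.
w(t4, t5) linearizes to t4 * t5
w(w(t4, t5), t6) linearizes to t4 * t5 * t6
w(t2, t7) linearizes to t2 * t7
w(t1, t3) linearizes to t1 * t3
w(w(t2, t7), w(t1, t3)) linearizes to t2 * t7 * t1 * t3
w(w(w(t4, t5), t6), w(w(t2, t7), w(t1, t3))) linearizes to t4 * t5 * t6 * t2 * t7 * t1 * t3
sorting the factors by input index: t1 * t2 * t3 * t4 * t5 * t6 * t7


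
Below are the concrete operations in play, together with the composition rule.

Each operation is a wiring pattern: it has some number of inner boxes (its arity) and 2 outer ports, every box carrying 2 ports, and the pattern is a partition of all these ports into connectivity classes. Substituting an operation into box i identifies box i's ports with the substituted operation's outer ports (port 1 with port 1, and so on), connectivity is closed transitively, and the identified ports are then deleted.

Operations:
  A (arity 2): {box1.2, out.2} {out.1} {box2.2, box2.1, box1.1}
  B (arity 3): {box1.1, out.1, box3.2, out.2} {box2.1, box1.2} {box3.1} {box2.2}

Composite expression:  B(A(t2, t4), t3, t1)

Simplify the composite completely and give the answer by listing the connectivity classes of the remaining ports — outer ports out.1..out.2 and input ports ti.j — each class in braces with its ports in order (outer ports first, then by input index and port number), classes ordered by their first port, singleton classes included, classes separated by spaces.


Substituting into B glues patterns; closure does the rest.
stage A: inputs (t2, t4), connectivity {out.1} {out.2, t2.2} {t2.1, t4.1, t4.2}, out.j its boundary
stage B: inputs (t2, t4, t3, t1), connectivity {out.1, out.2, t1.2} {t1.1} {t2.1, t4.1, t4.2} {t2.2, t3.1} {t3.2}, out.j its boundary

{out.1, out.2, t1.2} {t1.1} {t2.1, t4.1, t4.2} {t2.2, t3.1} {t3.2}


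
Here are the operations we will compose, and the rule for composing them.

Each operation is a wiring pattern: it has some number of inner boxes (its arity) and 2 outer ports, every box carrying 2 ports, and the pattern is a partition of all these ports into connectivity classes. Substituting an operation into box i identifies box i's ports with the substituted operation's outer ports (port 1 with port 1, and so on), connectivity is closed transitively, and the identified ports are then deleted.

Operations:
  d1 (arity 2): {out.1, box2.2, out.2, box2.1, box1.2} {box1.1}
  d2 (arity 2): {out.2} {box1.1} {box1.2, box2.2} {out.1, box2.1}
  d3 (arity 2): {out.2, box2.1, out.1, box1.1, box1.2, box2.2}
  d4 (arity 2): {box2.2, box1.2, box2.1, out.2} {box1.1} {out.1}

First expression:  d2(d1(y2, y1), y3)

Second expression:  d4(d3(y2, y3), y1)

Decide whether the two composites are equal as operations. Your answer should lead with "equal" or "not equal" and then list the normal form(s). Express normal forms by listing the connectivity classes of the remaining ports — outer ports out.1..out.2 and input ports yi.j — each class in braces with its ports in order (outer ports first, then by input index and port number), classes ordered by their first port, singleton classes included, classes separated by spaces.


Reducing the first expression gives {out.1, y3.1} {out.2} {y1.1, y1.2, y2.2, y3.2} {y2.1}
Reducing the second expression gives {out.1} {out.2, y1.1, y1.2, y2.1, y2.2, y3.1, y3.2}
No match — not equal.

not equal; the first gives {out.1, y3.1} {out.2} {y1.1, y1.2, y2.2, y3.2} {y2.1} and the second {out.1} {out.2, y1.1, y1.2, y2.1, y2.2, y3.1, y3.2}
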